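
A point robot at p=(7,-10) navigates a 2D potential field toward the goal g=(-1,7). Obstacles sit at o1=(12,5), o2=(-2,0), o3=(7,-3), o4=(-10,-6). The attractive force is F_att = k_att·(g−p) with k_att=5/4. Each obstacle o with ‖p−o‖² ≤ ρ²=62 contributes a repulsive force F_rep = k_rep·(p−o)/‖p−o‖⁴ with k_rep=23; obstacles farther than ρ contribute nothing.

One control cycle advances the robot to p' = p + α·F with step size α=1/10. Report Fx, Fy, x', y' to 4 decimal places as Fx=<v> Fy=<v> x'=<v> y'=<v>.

Fx=-10.0000 Fy=21.1829 x'=6.0000 y'=-7.8817

F_att = 5/4·(g−p) = 5/4·(-8,17) = (-10.0000,21.2500)
o1: d²=250 > ρ²=62 → inactive
o2: d²=181 > ρ²=62 → inactive
o3: d²=49 ≤ ρ²=62; F_rep = 23·(0,-7)/49² = (0.0000,-0.0671)
o4: d²=305 > ρ²=62 → inactive
F = F_att + ΣF_rep = (-10.0000,21.1829)
p' = p + 1/10·F = (6.0000,-7.8817)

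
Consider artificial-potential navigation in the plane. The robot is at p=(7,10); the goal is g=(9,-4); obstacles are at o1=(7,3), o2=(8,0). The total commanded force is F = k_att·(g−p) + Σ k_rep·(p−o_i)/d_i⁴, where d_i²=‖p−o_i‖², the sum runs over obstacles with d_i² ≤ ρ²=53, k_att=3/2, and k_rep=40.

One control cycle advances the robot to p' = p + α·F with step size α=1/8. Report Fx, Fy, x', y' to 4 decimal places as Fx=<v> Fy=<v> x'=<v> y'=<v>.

F_att = 3/2·(g−p) = 3/2·(2,-14) = (3.0000,-21.0000)
o1: d²=49 ≤ ρ²=53; F_rep = 40·(0,7)/49² = (0.0000,0.1166)
o2: d²=101 > ρ²=53 → inactive
F = F_att + ΣF_rep = (3.0000,-20.8834)
p' = p + 1/8·F = (7.3750,7.3896)

Fx=3.0000 Fy=-20.8834 x'=7.3750 y'=7.3896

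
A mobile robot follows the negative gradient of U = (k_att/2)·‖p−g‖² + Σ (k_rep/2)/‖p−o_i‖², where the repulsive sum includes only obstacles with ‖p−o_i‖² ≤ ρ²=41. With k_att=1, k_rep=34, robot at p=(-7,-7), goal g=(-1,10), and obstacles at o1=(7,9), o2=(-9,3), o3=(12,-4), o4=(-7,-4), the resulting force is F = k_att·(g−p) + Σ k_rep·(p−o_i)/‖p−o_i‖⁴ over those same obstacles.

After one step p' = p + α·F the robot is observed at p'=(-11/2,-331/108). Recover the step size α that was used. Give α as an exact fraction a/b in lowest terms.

F_att = 1·(g−p) = 1·(6,17) = (6.0000,17.0000)
o1: d²=452 > ρ²=41 → inactive
o2: d²=104 > ρ²=41 → inactive
o3: d²=370 > ρ²=41 → inactive
o4: d²=9 ≤ ρ²=41; F_rep = 34·(0,-3)/9² = (0.0000,-1.2593)
F = F_att + ΣF_rep = (6.0000,15.7407)
Δp = p'−p = (1.5000,3.9352); α = Δx/Fx = (3/2) / (6) = 1/4
check: Δy/Fy = (425/108) / (425/27) = 1/4 ✓

α = 1/4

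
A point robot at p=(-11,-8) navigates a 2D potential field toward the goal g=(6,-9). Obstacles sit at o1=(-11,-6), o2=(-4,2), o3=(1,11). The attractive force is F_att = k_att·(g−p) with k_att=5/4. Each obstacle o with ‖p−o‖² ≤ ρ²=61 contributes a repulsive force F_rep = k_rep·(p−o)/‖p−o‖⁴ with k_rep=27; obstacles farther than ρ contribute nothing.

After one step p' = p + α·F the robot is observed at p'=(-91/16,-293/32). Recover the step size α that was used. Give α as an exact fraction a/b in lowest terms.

α = 1/4

F_att = 5/4·(g−p) = 5/4·(17,-1) = (21.2500,-1.2500)
o1: d²=4 ≤ ρ²=61; F_rep = 27·(0,-2)/4² = (0.0000,-3.3750)
o2: d²=149 > ρ²=61 → inactive
o3: d²=505 > ρ²=61 → inactive
F = F_att + ΣF_rep = (21.2500,-4.6250)
Δp = p'−p = (5.3125,-1.1562); α = Δx/Fx = (85/16) / (85/4) = 1/4
check: Δy/Fy = (-37/32) / (-37/8) = 1/4 ✓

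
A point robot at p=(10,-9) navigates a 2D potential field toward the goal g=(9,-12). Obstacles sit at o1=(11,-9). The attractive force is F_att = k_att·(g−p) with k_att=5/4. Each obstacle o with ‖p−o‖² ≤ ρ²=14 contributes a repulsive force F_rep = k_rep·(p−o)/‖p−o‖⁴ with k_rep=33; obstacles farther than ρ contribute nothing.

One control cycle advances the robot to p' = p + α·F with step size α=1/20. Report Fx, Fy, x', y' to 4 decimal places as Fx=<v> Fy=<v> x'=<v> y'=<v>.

Fx=-34.2500 Fy=-3.7500 x'=8.2875 y'=-9.1875

F_att = 5/4·(g−p) = 5/4·(-1,-3) = (-1.2500,-3.7500)
o1: d²=1 ≤ ρ²=14; F_rep = 33·(-1,0)/1² = (-33.0000,0.0000)
F = F_att + ΣF_rep = (-34.2500,-3.7500)
p' = p + 1/20·F = (8.2875,-9.1875)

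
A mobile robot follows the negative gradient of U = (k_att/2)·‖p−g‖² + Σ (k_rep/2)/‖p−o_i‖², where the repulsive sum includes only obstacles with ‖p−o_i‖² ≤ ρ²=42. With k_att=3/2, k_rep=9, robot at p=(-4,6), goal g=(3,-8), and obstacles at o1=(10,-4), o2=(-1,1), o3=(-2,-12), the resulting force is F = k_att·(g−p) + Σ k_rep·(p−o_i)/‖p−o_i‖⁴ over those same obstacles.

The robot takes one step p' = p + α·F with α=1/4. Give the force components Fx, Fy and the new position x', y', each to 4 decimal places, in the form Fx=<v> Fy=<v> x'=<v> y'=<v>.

F_att = 3/2·(g−p) = 3/2·(7,-14) = (10.5000,-21.0000)
o1: d²=296 > ρ²=42 → inactive
o2: d²=34 ≤ ρ²=42; F_rep = 9·(-3,5)/34² = (-0.0234,0.0389)
o3: d²=328 > ρ²=42 → inactive
F = F_att + ΣF_rep = (10.4766,-20.9611)
p' = p + 1/4·F = (-1.3808,0.7597)

Fx=10.4766 Fy=-20.9611 x'=-1.3808 y'=0.7597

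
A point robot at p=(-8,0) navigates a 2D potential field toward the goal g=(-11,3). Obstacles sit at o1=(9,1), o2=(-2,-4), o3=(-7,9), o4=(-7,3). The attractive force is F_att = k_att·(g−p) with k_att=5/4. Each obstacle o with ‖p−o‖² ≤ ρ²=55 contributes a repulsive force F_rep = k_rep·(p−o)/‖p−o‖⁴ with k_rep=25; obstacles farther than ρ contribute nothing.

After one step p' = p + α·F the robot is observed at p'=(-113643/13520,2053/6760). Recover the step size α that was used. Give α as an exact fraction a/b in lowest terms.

F_att = 5/4·(g−p) = 5/4·(-3,3) = (-3.7500,3.7500)
o1: d²=290 > ρ²=55 → inactive
o2: d²=52 ≤ ρ²=55; F_rep = 25·(-6,4)/52² = (-0.0555,0.0370)
o3: d²=82 > ρ²=55 → inactive
o4: d²=10 ≤ ρ²=55; F_rep = 25·(-1,-3)/10² = (-0.2500,-0.7500)
F = F_att + ΣF_rep = (-4.0555,3.0370)
Δp = p'−p = (-0.4055,0.3037); α = Δx/Fx = (-5483/13520) / (-5483/1352) = 1/10
check: Δy/Fy = (2053/6760) / (2053/676) = 1/10 ✓

α = 1/10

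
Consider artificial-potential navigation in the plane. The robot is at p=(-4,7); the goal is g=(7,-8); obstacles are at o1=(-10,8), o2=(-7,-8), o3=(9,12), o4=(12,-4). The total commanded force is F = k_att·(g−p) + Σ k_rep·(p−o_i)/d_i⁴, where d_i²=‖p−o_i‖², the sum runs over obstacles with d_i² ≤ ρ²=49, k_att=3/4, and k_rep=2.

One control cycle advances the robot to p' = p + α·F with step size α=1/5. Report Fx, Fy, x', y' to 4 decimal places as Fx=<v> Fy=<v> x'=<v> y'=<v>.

F_att = 3/4·(g−p) = 3/4·(11,-15) = (8.2500,-11.2500)
o1: d²=37 ≤ ρ²=49; F_rep = 2·(6,-1)/37² = (0.0088,-0.0015)
o2: d²=234 > ρ²=49 → inactive
o3: d²=194 > ρ²=49 → inactive
o4: d²=377 > ρ²=49 → inactive
F = F_att + ΣF_rep = (8.2588,-11.2515)
p' = p + 1/5·F = (-2.3482,4.7497)

Fx=8.2588 Fy=-11.2515 x'=-2.3482 y'=4.7497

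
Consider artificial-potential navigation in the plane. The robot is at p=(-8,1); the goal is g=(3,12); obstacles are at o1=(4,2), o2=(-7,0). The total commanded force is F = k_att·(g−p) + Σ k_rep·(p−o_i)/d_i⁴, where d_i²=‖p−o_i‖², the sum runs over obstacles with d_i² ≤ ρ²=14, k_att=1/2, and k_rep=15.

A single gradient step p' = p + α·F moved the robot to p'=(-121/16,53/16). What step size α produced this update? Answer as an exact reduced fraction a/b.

F_att = 1/2·(g−p) = 1/2·(11,11) = (5.5000,5.5000)
o1: d²=145 > ρ²=14 → inactive
o2: d²=2 ≤ ρ²=14; F_rep = 15·(-1,1)/2² = (-3.7500,3.7500)
F = F_att + ΣF_rep = (1.7500,9.2500)
Δp = p'−p = (0.4375,2.3125); α = Δx/Fx = (7/16) / (7/4) = 1/4
check: Δy/Fy = (37/16) / (37/4) = 1/4 ✓

α = 1/4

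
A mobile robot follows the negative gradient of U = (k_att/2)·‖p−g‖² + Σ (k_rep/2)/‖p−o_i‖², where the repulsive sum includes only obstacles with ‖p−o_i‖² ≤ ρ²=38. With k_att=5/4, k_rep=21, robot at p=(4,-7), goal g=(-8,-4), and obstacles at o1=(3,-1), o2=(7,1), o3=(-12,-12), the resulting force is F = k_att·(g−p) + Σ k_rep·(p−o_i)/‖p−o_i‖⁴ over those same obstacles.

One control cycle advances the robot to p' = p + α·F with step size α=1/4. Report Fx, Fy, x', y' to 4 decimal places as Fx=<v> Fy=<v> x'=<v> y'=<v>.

F_att = 5/4·(g−p) = 5/4·(-12,3) = (-15.0000,3.7500)
o1: d²=37 ≤ ρ²=38; F_rep = 21·(1,-6)/37² = (0.0153,-0.0920)
o2: d²=73 > ρ²=38 → inactive
o3: d²=281 > ρ²=38 → inactive
F = F_att + ΣF_rep = (-14.9847,3.6580)
p' = p + 1/4·F = (0.2538,-6.0855)

Fx=-14.9847 Fy=3.6580 x'=0.2538 y'=-6.0855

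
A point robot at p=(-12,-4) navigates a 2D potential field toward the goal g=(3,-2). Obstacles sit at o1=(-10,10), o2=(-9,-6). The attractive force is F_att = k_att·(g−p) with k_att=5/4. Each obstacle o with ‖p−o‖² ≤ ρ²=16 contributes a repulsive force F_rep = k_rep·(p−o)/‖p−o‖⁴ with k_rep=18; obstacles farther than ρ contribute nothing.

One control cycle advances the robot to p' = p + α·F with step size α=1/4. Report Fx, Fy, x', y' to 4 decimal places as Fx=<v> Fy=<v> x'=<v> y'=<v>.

F_att = 5/4·(g−p) = 5/4·(15,2) = (18.7500,2.5000)
o1: d²=200 > ρ²=16 → inactive
o2: d²=13 ≤ ρ²=16; F_rep = 18·(-3,2)/13² = (-0.3195,0.2130)
F = F_att + ΣF_rep = (18.4305,2.7130)
p' = p + 1/4·F = (-7.3924,-3.3217)

Fx=18.4305 Fy=2.7130 x'=-7.3924 y'=-3.3217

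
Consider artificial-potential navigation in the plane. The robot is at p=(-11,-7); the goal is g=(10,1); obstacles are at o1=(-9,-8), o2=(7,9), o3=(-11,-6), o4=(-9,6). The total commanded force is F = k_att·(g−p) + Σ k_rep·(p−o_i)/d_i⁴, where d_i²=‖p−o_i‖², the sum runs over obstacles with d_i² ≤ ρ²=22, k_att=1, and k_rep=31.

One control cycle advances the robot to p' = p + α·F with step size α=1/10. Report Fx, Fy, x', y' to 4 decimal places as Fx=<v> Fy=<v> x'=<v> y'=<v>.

Fx=18.5200 Fy=-21.7600 x'=-9.1480 y'=-9.1760

F_att = 1·(g−p) = 1·(21,8) = (21.0000,8.0000)
o1: d²=5 ≤ ρ²=22; F_rep = 31·(-2,1)/5² = (-2.4800,1.2400)
o2: d²=580 > ρ²=22 → inactive
o3: d²=1 ≤ ρ²=22; F_rep = 31·(0,-1)/1² = (0.0000,-31.0000)
o4: d²=173 > ρ²=22 → inactive
F = F_att + ΣF_rep = (18.5200,-21.7600)
p' = p + 1/10·F = (-9.1480,-9.1760)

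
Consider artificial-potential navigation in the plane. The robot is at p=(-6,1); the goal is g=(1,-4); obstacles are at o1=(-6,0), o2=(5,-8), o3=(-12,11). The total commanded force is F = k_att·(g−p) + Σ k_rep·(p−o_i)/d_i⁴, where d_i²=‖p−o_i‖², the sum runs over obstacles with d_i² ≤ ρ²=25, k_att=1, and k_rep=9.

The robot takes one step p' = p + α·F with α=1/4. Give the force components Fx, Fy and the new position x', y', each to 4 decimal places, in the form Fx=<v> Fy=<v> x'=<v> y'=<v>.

F_att = 1·(g−p) = 1·(7,-5) = (7.0000,-5.0000)
o1: d²=1 ≤ ρ²=25; F_rep = 9·(0,1)/1² = (0.0000,9.0000)
o2: d²=202 > ρ²=25 → inactive
o3: d²=136 > ρ²=25 → inactive
F = F_att + ΣF_rep = (7.0000,4.0000)
p' = p + 1/4·F = (-4.2500,2.0000)

Fx=7.0000 Fy=4.0000 x'=-4.2500 y'=2.0000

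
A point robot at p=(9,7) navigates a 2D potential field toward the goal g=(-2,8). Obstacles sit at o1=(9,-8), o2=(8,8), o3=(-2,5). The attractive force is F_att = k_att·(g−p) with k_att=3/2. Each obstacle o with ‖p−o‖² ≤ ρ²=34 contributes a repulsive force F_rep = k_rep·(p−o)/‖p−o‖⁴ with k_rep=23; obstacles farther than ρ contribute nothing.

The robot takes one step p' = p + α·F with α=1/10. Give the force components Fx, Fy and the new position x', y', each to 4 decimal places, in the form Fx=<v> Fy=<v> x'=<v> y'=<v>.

Fx=-10.7500 Fy=-4.2500 x'=7.9250 y'=6.5750

F_att = 3/2·(g−p) = 3/2·(-11,1) = (-16.5000,1.5000)
o1: d²=225 > ρ²=34 → inactive
o2: d²=2 ≤ ρ²=34; F_rep = 23·(1,-1)/2² = (5.7500,-5.7500)
o3: d²=125 > ρ²=34 → inactive
F = F_att + ΣF_rep = (-10.7500,-4.2500)
p' = p + 1/10·F = (7.9250,6.5750)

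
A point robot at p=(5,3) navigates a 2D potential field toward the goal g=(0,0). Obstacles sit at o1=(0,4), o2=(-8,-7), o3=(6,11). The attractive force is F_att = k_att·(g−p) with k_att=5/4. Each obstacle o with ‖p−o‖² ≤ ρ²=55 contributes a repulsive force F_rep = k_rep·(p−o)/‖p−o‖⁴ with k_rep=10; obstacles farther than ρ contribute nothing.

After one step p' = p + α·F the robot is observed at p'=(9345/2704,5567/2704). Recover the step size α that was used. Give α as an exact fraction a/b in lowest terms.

α = 1/4

F_att = 5/4·(g−p) = 5/4·(-5,-3) = (-6.2500,-3.7500)
o1: d²=26 ≤ ρ²=55; F_rep = 10·(5,-1)/26² = (0.0740,-0.0148)
o2: d²=269 > ρ²=55 → inactive
o3: d²=65 > ρ²=55 → inactive
F = F_att + ΣF_rep = (-6.1760,-3.7648)
Δp = p'−p = (-1.5440,-0.9412); α = Δx/Fx = (-4175/2704) / (-4175/676) = 1/4
check: Δy/Fy = (-2545/2704) / (-2545/676) = 1/4 ✓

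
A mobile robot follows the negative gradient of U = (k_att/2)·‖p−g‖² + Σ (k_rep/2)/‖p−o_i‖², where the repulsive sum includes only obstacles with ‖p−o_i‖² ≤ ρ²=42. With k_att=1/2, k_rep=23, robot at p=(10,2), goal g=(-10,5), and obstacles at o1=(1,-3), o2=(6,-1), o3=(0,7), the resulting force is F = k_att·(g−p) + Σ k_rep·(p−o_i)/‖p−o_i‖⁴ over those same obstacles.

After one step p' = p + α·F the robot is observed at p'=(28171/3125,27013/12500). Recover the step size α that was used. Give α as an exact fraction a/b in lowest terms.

F_att = 1/2·(g−p) = 1/2·(-20,3) = (-10.0000,1.5000)
o1: d²=106 > ρ²=42 → inactive
o2: d²=25 ≤ ρ²=42; F_rep = 23·(4,3)/25² = (0.1472,0.1104)
o3: d²=125 > ρ²=42 → inactive
F = F_att + ΣF_rep = (-9.8528,1.6104)
Δp = p'−p = (-0.9853,0.1610); α = Δx/Fx = (-3079/3125) / (-6158/625) = 1/10
check: Δy/Fy = (2013/12500) / (2013/1250) = 1/10 ✓

α = 1/10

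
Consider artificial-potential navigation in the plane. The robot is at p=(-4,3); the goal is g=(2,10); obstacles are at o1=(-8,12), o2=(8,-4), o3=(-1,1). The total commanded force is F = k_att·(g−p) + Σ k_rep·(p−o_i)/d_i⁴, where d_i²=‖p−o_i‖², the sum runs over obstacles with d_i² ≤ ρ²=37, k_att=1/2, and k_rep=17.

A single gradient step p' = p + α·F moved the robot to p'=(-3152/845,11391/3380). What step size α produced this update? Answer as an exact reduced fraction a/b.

F_att = 1/2·(g−p) = 1/2·(6,7) = (3.0000,3.5000)
o1: d²=97 > ρ²=37 → inactive
o2: d²=193 > ρ²=37 → inactive
o3: d²=13 ≤ ρ²=37; F_rep = 17·(-3,2)/13² = (-0.3018,0.2012)
F = F_att + ΣF_rep = (2.6982,3.7012)
Δp = p'−p = (0.2698,0.3701); α = Δx/Fx = (228/845) / (456/169) = 1/10
check: Δy/Fy = (1251/3380) / (1251/338) = 1/10 ✓

α = 1/10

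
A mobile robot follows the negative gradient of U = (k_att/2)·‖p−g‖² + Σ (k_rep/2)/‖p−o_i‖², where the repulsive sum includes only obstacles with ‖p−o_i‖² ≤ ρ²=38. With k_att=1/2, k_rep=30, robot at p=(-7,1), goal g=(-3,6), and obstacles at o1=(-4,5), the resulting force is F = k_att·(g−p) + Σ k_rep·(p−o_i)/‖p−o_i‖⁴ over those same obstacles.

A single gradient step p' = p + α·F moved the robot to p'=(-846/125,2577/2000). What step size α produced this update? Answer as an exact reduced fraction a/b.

F_att = 1/2·(g−p) = 1/2·(4,5) = (2.0000,2.5000)
o1: d²=25 ≤ ρ²=38; F_rep = 30·(-3,-4)/25² = (-0.1440,-0.1920)
F = F_att + ΣF_rep = (1.8560,2.3080)
Δp = p'−p = (0.2320,0.2885); α = Δx/Fx = (29/125) / (232/125) = 1/8
check: Δy/Fy = (577/2000) / (577/250) = 1/8 ✓

α = 1/8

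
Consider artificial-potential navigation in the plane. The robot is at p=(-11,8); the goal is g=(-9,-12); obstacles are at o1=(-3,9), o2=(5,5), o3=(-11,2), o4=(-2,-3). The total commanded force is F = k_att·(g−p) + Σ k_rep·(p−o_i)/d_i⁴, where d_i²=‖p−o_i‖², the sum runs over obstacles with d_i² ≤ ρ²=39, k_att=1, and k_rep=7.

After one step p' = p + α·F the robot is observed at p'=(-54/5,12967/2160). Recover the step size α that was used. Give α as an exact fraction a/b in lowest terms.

F_att = 1·(g−p) = 1·(2,-20) = (2.0000,-20.0000)
o1: d²=65 > ρ²=39 → inactive
o2: d²=265 > ρ²=39 → inactive
o3: d²=36 ≤ ρ²=39; F_rep = 7·(0,6)/36² = (0.0000,0.0324)
o4: d²=202 > ρ²=39 → inactive
F = F_att + ΣF_rep = (2.0000,-19.9676)
Δp = p'−p = (0.2000,-1.9968); α = Δx/Fx = (1/5) / (2) = 1/10
check: Δy/Fy = (-4313/2160) / (-4313/216) = 1/10 ✓

α = 1/10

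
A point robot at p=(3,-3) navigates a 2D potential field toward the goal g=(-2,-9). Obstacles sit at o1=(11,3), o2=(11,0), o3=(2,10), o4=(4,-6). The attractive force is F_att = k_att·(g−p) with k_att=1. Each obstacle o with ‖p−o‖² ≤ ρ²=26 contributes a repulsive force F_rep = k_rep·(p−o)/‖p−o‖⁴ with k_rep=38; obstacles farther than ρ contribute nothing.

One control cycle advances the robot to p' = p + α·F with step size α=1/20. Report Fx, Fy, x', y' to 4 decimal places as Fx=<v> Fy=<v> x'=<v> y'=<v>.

F_att = 1·(g−p) = 1·(-5,-6) = (-5.0000,-6.0000)
o1: d²=100 > ρ²=26 → inactive
o2: d²=73 > ρ²=26 → inactive
o3: d²=170 > ρ²=26 → inactive
o4: d²=10 ≤ ρ²=26; F_rep = 38·(-1,3)/10² = (-0.3800,1.1400)
F = F_att + ΣF_rep = (-5.3800,-4.8600)
p' = p + 1/20·F = (2.7310,-3.2430)

Fx=-5.3800 Fy=-4.8600 x'=2.7310 y'=-3.2430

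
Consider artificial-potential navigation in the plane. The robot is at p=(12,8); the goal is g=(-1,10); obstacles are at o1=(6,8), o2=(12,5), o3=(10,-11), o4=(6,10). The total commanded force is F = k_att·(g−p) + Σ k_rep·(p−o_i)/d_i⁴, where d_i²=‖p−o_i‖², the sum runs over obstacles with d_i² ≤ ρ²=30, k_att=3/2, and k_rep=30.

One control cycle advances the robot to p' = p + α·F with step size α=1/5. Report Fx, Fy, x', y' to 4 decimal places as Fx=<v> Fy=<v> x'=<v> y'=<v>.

Fx=-19.5000 Fy=4.1111 x'=8.1000 y'=8.8222

F_att = 3/2·(g−p) = 3/2·(-13,2) = (-19.5000,3.0000)
o1: d²=36 > ρ²=30 → inactive
o2: d²=9 ≤ ρ²=30; F_rep = 30·(0,3)/9² = (0.0000,1.1111)
o3: d²=365 > ρ²=30 → inactive
o4: d²=40 > ρ²=30 → inactive
F = F_att + ΣF_rep = (-19.5000,4.1111)
p' = p + 1/5·F = (8.1000,8.8222)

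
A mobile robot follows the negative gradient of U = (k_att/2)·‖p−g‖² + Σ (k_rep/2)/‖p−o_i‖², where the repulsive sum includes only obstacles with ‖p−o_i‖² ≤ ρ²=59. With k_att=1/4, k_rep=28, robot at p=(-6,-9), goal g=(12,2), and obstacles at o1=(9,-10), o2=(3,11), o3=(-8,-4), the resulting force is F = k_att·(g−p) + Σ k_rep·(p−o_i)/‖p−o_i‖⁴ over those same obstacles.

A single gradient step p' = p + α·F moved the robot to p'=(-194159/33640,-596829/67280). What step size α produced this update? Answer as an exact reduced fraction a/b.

α = 1/20

F_att = 1/4·(g−p) = 1/4·(18,11) = (4.5000,2.7500)
o1: d²=226 > ρ²=59 → inactive
o2: d²=481 > ρ²=59 → inactive
o3: d²=29 ≤ ρ²=59; F_rep = 28·(2,-5)/29² = (0.0666,-0.1665)
F = F_att + ΣF_rep = (4.5666,2.5835)
Δp = p'−p = (0.2283,0.1292); α = Δx/Fx = (7681/33640) / (7681/1682) = 1/20
check: Δy/Fy = (8691/67280) / (8691/3364) = 1/20 ✓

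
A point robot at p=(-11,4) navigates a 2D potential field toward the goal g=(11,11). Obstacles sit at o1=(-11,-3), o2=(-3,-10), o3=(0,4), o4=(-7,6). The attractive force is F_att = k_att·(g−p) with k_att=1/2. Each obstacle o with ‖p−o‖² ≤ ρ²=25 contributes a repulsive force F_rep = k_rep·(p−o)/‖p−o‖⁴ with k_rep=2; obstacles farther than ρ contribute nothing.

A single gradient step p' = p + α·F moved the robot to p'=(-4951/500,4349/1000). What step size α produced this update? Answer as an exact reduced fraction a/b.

α = 1/10

F_att = 1/2·(g−p) = 1/2·(22,7) = (11.0000,3.5000)
o1: d²=49 > ρ²=25 → inactive
o2: d²=260 > ρ²=25 → inactive
o3: d²=121 > ρ²=25 → inactive
o4: d²=20 ≤ ρ²=25; F_rep = 2·(-4,-2)/20² = (-0.0200,-0.0100)
F = F_att + ΣF_rep = (10.9800,3.4900)
Δp = p'−p = (1.0980,0.3490); α = Δx/Fx = (549/500) / (549/50) = 1/10
check: Δy/Fy = (349/1000) / (349/100) = 1/10 ✓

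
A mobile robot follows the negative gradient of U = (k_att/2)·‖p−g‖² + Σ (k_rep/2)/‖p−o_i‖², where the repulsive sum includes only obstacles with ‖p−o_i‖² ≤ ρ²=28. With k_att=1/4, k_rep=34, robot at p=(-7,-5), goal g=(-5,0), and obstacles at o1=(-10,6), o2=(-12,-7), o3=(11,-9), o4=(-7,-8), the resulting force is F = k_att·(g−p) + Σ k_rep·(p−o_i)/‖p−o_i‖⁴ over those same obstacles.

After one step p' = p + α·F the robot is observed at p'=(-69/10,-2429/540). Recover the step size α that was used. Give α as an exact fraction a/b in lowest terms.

α = 1/5

F_att = 1/4·(g−p) = 1/4·(2,5) = (0.5000,1.2500)
o1: d²=130 > ρ²=28 → inactive
o2: d²=29 > ρ²=28 → inactive
o3: d²=340 > ρ²=28 → inactive
o4: d²=9 ≤ ρ²=28; F_rep = 34·(0,3)/9² = (0.0000,1.2593)
F = F_att + ΣF_rep = (0.5000,2.5093)
Δp = p'−p = (0.1000,0.5019); α = Δx/Fx = (1/10) / (1/2) = 1/5
check: Δy/Fy = (271/540) / (271/108) = 1/5 ✓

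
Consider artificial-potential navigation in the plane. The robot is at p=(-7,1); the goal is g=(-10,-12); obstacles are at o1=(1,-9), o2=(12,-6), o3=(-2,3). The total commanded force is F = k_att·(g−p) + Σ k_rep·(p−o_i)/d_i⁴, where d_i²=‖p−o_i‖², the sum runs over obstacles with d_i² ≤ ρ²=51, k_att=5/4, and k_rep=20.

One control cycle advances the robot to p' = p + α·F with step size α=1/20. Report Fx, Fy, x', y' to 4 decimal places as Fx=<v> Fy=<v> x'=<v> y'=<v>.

F_att = 5/4·(g−p) = 5/4·(-3,-13) = (-3.7500,-16.2500)
o1: d²=164 > ρ²=51 → inactive
o2: d²=410 > ρ²=51 → inactive
o3: d²=29 ≤ ρ²=51; F_rep = 20·(-5,-2)/29² = (-0.1189,-0.0476)
F = F_att + ΣF_rep = (-3.8689,-16.2976)
p' = p + 1/20·F = (-7.1934,0.1851)

Fx=-3.8689 Fy=-16.2976 x'=-7.1934 y'=0.1851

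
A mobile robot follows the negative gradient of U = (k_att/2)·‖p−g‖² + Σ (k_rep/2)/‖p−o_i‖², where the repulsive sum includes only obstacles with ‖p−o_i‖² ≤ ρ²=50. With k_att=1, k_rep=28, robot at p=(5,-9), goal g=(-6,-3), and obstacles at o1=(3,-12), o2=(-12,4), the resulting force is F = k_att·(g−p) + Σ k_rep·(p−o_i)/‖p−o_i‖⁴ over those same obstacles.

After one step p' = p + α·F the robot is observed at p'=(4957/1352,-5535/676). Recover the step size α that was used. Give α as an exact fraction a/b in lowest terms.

α = 1/8

F_att = 1·(g−p) = 1·(-11,6) = (-11.0000,6.0000)
o1: d²=13 ≤ ρ²=50; F_rep = 28·(2,3)/13² = (0.3314,0.4970)
o2: d²=458 > ρ²=50 → inactive
F = F_att + ΣF_rep = (-10.6686,6.4970)
Δp = p'−p = (-1.3336,0.8121); α = Δx/Fx = (-1803/1352) / (-1803/169) = 1/8
check: Δy/Fy = (549/676) / (1098/169) = 1/8 ✓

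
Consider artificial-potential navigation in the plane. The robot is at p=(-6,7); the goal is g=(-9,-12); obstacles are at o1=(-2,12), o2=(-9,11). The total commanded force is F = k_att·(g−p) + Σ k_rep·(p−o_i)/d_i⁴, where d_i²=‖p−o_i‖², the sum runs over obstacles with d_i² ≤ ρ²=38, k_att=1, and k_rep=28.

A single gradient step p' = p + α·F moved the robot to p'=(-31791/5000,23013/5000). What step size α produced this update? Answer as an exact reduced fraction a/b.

F_att = 1·(g−p) = 1·(-3,-19) = (-3.0000,-19.0000)
o1: d²=41 > ρ²=38 → inactive
o2: d²=25 ≤ ρ²=38; F_rep = 28·(3,-4)/25² = (0.1344,-0.1792)
F = F_att + ΣF_rep = (-2.8656,-19.1792)
Δp = p'−p = (-0.3582,-2.3974); α = Δx/Fx = (-1791/5000) / (-1791/625) = 1/8
check: Δy/Fy = (-11987/5000) / (-11987/625) = 1/8 ✓

α = 1/8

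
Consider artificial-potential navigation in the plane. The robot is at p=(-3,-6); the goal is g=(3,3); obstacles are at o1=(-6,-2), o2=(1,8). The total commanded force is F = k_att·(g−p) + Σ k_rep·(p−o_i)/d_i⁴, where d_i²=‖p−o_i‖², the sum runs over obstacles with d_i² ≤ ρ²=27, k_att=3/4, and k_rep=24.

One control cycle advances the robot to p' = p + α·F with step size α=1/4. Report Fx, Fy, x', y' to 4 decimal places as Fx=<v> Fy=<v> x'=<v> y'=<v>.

F_att = 3/4·(g−p) = 3/4·(6,9) = (4.5000,6.7500)
o1: d²=25 ≤ ρ²=27; F_rep = 24·(3,-4)/25² = (0.1152,-0.1536)
o2: d²=212 > ρ²=27 → inactive
F = F_att + ΣF_rep = (4.6152,6.5964)
p' = p + 1/4·F = (-1.8462,-4.3509)

Fx=4.6152 Fy=6.5964 x'=-1.8462 y'=-4.3509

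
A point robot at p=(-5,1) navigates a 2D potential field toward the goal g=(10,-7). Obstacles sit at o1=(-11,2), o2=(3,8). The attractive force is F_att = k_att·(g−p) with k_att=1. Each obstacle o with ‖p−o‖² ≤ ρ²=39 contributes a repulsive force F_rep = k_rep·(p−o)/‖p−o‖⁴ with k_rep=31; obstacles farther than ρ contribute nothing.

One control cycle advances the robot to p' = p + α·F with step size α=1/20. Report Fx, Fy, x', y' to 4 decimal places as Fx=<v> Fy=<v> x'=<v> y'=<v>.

F_att = 1·(g−p) = 1·(15,-8) = (15.0000,-8.0000)
o1: d²=37 ≤ ρ²=39; F_rep = 31·(6,-1)/37² = (0.1359,-0.0226)
o2: d²=113 > ρ²=39 → inactive
F = F_att + ΣF_rep = (15.1359,-8.0226)
p' = p + 1/20·F = (-4.2432,0.5989)

Fx=15.1359 Fy=-8.0226 x'=-4.2432 y'=0.5989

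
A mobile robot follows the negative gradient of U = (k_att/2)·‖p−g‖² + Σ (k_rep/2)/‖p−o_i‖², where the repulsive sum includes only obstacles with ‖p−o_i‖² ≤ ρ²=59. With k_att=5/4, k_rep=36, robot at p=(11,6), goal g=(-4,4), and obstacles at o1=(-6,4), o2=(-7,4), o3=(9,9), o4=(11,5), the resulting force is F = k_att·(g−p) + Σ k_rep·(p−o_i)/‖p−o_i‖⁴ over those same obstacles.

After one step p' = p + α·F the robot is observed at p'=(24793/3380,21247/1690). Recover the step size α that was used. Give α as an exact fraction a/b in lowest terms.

F_att = 5/4·(g−p) = 5/4·(-15,-2) = (-18.7500,-2.5000)
o1: d²=293 > ρ²=59 → inactive
o2: d²=328 > ρ²=59 → inactive
o3: d²=13 ≤ ρ²=59; F_rep = 36·(2,-3)/13² = (0.4260,-0.6391)
o4: d²=1 ≤ ρ²=59; F_rep = 36·(0,1)/1² = (0.0000,36.0000)
F = F_att + ΣF_rep = (-18.3240,32.8609)
Δp = p'−p = (-3.6648,6.5722); α = Δx/Fx = (-12387/3380) / (-12387/676) = 1/5
check: Δy/Fy = (11107/1690) / (11107/338) = 1/5 ✓

α = 1/5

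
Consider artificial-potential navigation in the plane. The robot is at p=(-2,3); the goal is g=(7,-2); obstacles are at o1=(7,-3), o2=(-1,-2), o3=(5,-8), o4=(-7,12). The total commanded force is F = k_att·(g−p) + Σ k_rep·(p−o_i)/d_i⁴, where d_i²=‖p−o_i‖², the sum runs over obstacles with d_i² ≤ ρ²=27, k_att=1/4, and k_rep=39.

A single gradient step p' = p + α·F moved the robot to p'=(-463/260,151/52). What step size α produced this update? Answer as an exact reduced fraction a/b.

F_att = 1/4·(g−p) = 1/4·(9,-5) = (2.2500,-1.2500)
o1: d²=117 > ρ²=27 → inactive
o2: d²=26 ≤ ρ²=27; F_rep = 39·(-1,5)/26² = (-0.0577,0.2885)
o3: d²=170 > ρ²=27 → inactive
o4: d²=106 > ρ²=27 → inactive
F = F_att + ΣF_rep = (2.1923,-0.9615)
Δp = p'−p = (0.2192,-0.0962); α = Δx/Fx = (57/260) / (57/26) = 1/10
check: Δy/Fy = (-5/52) / (-25/26) = 1/10 ✓

α = 1/10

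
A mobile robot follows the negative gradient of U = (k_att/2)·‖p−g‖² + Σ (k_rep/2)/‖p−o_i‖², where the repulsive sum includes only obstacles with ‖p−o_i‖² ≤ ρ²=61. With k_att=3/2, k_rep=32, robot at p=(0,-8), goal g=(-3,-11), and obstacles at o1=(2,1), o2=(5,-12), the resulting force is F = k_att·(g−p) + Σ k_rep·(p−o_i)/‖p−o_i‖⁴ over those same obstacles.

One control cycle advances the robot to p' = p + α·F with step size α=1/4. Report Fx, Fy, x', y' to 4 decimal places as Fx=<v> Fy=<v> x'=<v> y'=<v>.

F_att = 3/2·(g−p) = 3/2·(-3,-3) = (-4.5000,-4.5000)
o1: d²=85 > ρ²=61 → inactive
o2: d²=41 ≤ ρ²=61; F_rep = 32·(-5,4)/41² = (-0.0952,0.0761)
F = F_att + ΣF_rep = (-4.5952,-4.4239)
p' = p + 1/4·F = (-1.1488,-9.1060)

Fx=-4.5952 Fy=-4.4239 x'=-1.1488 y'=-9.1060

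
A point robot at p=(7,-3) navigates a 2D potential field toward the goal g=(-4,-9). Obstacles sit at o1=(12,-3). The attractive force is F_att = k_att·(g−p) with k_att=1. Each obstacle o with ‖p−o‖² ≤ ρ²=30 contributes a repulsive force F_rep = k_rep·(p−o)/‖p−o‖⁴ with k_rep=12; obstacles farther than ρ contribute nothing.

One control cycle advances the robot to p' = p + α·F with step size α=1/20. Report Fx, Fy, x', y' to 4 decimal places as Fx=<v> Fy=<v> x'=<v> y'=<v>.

F_att = 1·(g−p) = 1·(-11,-6) = (-11.0000,-6.0000)
o1: d²=25 ≤ ρ²=30; F_rep = 12·(-5,0)/25² = (-0.0960,0.0000)
F = F_att + ΣF_rep = (-11.0960,-6.0000)
p' = p + 1/20·F = (6.4452,-3.3000)

Fx=-11.0960 Fy=-6.0000 x'=6.4452 y'=-3.3000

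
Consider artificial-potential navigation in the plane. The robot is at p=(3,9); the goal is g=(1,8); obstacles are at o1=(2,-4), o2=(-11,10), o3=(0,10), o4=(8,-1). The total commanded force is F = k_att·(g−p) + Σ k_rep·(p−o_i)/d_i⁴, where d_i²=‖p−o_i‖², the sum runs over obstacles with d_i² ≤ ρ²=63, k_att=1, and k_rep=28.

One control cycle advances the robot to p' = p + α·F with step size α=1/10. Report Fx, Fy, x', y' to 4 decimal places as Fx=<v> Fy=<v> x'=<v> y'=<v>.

F_att = 1·(g−p) = 1·(-2,-1) = (-2.0000,-1.0000)
o1: d²=170 > ρ²=63 → inactive
o2: d²=197 > ρ²=63 → inactive
o3: d²=10 ≤ ρ²=63; F_rep = 28·(3,-1)/10² = (0.8400,-0.2800)
o4: d²=125 > ρ²=63 → inactive
F = F_att + ΣF_rep = (-1.1600,-1.2800)
p' = p + 1/10·F = (2.8840,8.8720)

Fx=-1.1600 Fy=-1.2800 x'=2.8840 y'=8.8720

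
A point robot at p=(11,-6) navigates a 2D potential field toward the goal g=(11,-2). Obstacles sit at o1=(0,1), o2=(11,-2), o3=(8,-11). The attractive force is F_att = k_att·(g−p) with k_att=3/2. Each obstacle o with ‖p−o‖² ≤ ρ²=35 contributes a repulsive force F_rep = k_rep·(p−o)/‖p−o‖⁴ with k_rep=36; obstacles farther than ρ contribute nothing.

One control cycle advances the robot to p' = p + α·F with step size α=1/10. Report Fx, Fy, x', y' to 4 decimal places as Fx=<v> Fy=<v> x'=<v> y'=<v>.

F_att = 3/2·(g−p) = 3/2·(0,4) = (0.0000,6.0000)
o1: d²=170 > ρ²=35 → inactive
o2: d²=16 ≤ ρ²=35; F_rep = 36·(0,-4)/16² = (0.0000,-0.5625)
o3: d²=34 ≤ ρ²=35; F_rep = 36·(3,5)/34² = (0.0934,0.1557)
F = F_att + ΣF_rep = (0.0934,5.5932)
p' = p + 1/10·F = (11.0093,-5.4407)

Fx=0.0934 Fy=5.5932 x'=11.0093 y'=-5.4407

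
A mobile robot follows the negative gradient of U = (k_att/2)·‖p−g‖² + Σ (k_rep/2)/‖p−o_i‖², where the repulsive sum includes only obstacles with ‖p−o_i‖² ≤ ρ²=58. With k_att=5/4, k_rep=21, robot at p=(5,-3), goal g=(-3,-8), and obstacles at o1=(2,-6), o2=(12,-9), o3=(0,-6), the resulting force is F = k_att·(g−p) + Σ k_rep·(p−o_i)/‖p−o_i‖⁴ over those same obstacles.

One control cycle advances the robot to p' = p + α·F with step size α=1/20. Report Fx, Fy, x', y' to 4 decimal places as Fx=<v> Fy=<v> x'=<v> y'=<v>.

Fx=-9.7147 Fy=-6.0011 x'=4.5143 y'=-3.3001

F_att = 5/4·(g−p) = 5/4·(-8,-5) = (-10.0000,-6.2500)
o1: d²=18 ≤ ρ²=58; F_rep = 21·(3,3)/18² = (0.1944,0.1944)
o2: d²=85 > ρ²=58 → inactive
o3: d²=34 ≤ ρ²=58; F_rep = 21·(5,3)/34² = (0.0908,0.0545)
F = F_att + ΣF_rep = (-9.7147,-6.0011)
p' = p + 1/20·F = (4.5143,-3.3001)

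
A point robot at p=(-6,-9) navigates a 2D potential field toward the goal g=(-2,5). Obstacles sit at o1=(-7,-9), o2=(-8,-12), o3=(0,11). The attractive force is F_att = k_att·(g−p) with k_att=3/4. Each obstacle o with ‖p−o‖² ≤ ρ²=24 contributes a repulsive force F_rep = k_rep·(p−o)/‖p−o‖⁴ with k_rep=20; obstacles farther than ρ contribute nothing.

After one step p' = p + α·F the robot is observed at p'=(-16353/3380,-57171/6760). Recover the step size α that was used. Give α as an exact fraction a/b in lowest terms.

α = 1/20

F_att = 3/4·(g−p) = 3/4·(4,14) = (3.0000,10.5000)
o1: d²=1 ≤ ρ²=24; F_rep = 20·(1,0)/1² = (20.0000,0.0000)
o2: d²=13 ≤ ρ²=24; F_rep = 20·(2,3)/13² = (0.2367,0.3550)
o3: d²=436 > ρ²=24 → inactive
F = F_att + ΣF_rep = (23.2367,10.8550)
Δp = p'−p = (1.1618,0.5428); α = Δx/Fx = (3927/3380) / (3927/169) = 1/20
check: Δy/Fy = (3669/6760) / (3669/338) = 1/20 ✓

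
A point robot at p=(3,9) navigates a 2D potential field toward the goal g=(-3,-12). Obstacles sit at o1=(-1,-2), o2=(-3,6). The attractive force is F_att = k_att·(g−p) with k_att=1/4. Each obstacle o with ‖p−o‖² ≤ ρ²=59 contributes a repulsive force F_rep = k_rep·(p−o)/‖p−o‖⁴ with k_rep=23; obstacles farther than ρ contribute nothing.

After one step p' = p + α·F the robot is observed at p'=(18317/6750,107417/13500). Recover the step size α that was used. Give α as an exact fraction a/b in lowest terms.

F_att = 1/4·(g−p) = 1/4·(-6,-21) = (-1.5000,-5.2500)
o1: d²=137 > ρ²=59 → inactive
o2: d²=45 ≤ ρ²=59; F_rep = 23·(6,3)/45² = (0.0681,0.0341)
F = F_att + ΣF_rep = (-1.4319,-5.2159)
Δp = p'−p = (-0.2864,-1.0432); α = Δx/Fx = (-1933/6750) / (-1933/1350) = 1/5
check: Δy/Fy = (-14083/13500) / (-14083/2700) = 1/5 ✓

α = 1/5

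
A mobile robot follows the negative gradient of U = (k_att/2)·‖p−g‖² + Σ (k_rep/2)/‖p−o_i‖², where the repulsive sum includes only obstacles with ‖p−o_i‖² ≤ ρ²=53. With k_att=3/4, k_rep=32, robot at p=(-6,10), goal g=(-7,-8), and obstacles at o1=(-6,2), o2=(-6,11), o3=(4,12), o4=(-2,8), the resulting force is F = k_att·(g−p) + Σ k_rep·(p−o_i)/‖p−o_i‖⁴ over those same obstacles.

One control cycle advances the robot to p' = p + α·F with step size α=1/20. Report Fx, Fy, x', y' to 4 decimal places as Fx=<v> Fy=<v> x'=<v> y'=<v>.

F_att = 3/4·(g−p) = 3/4·(-1,-18) = (-0.7500,-13.5000)
o1: d²=64 > ρ²=53 → inactive
o2: d²=1 ≤ ρ²=53; F_rep = 32·(0,-1)/1² = (0.0000,-32.0000)
o3: d²=104 > ρ²=53 → inactive
o4: d²=20 ≤ ρ²=53; F_rep = 32·(-4,2)/20² = (-0.3200,0.1600)
F = F_att + ΣF_rep = (-1.0700,-45.3400)
p' = p + 1/20·F = (-6.0535,7.7330)

Fx=-1.0700 Fy=-45.3400 x'=-6.0535 y'=7.7330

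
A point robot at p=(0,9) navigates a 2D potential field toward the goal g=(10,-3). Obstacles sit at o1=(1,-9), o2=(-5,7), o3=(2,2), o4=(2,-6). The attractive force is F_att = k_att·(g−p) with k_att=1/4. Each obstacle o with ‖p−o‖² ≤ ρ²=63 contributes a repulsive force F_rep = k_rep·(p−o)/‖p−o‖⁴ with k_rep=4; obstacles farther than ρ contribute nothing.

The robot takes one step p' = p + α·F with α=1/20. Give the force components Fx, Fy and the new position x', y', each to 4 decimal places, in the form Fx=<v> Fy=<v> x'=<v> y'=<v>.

F_att = 1/4·(g−p) = 1/4·(10,-12) = (2.5000,-3.0000)
o1: d²=325 > ρ²=63 → inactive
o2: d²=29 ≤ ρ²=63; F_rep = 4·(5,2)/29² = (0.0238,0.0095)
o3: d²=53 ≤ ρ²=63; F_rep = 4·(-2,7)/53² = (-0.0028,0.0100)
o4: d²=229 > ρ²=63 → inactive
F = F_att + ΣF_rep = (2.5209,-2.9805)
p' = p + 1/20·F = (0.1260,8.8510)

Fx=2.5209 Fy=-2.9805 x'=0.1260 y'=8.8510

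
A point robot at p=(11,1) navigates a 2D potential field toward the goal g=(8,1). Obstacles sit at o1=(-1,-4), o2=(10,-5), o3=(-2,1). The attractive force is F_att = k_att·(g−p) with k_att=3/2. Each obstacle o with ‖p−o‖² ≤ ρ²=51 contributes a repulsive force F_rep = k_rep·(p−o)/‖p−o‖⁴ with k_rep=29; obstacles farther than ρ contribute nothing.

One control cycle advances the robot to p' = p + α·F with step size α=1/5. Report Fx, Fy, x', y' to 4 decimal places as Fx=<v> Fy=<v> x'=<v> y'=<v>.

Fx=-4.4788 Fy=0.1271 x'=10.1042 y'=1.0254

F_att = 3/2·(g−p) = 3/2·(-3,0) = (-4.5000,0.0000)
o1: d²=169 > ρ²=51 → inactive
o2: d²=37 ≤ ρ²=51; F_rep = 29·(1,6)/37² = (0.0212,0.1271)
o3: d²=169 > ρ²=51 → inactive
F = F_att + ΣF_rep = (-4.4788,0.1271)
p' = p + 1/5·F = (10.1042,1.0254)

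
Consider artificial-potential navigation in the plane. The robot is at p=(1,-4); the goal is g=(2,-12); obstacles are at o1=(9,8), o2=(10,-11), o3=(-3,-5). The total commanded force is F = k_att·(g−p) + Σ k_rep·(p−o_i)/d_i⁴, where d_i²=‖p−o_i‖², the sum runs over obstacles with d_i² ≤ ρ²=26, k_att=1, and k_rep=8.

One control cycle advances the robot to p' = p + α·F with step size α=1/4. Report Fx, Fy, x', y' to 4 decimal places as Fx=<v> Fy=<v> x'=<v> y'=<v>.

Fx=1.1107 Fy=-7.9723 x'=1.2777 y'=-5.9931

F_att = 1·(g−p) = 1·(1,-8) = (1.0000,-8.0000)
o1: d²=208 > ρ²=26 → inactive
o2: d²=130 > ρ²=26 → inactive
o3: d²=17 ≤ ρ²=26; F_rep = 8·(4,1)/17² = (0.1107,0.0277)
F = F_att + ΣF_rep = (1.1107,-7.9723)
p' = p + 1/4·F = (1.2777,-5.9931)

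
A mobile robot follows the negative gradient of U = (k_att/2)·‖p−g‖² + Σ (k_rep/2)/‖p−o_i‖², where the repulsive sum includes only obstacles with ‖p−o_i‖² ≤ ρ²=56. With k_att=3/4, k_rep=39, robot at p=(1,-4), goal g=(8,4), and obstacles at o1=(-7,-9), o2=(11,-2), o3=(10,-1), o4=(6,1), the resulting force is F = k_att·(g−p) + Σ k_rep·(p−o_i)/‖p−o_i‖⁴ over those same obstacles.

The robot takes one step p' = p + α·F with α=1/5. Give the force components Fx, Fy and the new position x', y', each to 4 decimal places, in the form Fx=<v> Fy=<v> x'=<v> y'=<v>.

Fx=5.1720 Fy=5.9220 x'=2.0344 y'=-2.8156

F_att = 3/4·(g−p) = 3/4·(7,8) = (5.2500,6.0000)
o1: d²=89 > ρ²=56 → inactive
o2: d²=104 > ρ²=56 → inactive
o3: d²=90 > ρ²=56 → inactive
o4: d²=50 ≤ ρ²=56; F_rep = 39·(-5,-5)/50² = (-0.0780,-0.0780)
F = F_att + ΣF_rep = (5.1720,5.9220)
p' = p + 1/5·F = (2.0344,-2.8156)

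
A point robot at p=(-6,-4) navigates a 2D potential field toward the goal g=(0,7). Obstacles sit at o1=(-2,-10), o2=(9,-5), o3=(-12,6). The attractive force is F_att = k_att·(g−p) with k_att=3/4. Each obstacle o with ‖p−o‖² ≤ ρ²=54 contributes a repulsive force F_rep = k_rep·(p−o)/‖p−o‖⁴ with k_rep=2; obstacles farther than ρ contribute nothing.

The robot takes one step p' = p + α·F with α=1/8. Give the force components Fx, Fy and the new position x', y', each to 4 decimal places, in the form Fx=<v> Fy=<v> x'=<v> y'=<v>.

F_att = 3/4·(g−p) = 3/4·(6,11) = (4.5000,8.2500)
o1: d²=52 ≤ ρ²=54; F_rep = 2·(-4,6)/52² = (-0.0030,0.0044)
o2: d²=226 > ρ²=54 → inactive
o3: d²=136 > ρ²=54 → inactive
F = F_att + ΣF_rep = (4.4970,8.2544)
p' = p + 1/8·F = (-5.4379,-2.9682)

Fx=4.4970 Fy=8.2544 x'=-5.4379 y'=-2.9682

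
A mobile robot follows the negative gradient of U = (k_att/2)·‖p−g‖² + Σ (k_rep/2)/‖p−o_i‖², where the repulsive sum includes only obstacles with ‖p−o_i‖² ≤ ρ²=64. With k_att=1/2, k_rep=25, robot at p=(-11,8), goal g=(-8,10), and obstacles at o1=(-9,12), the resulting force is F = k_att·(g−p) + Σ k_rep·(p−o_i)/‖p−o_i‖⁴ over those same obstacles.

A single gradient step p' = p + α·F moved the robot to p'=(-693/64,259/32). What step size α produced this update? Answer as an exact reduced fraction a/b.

α = 1/8

F_att = 1/2·(g−p) = 1/2·(3,2) = (1.5000,1.0000)
o1: d²=20 ≤ ρ²=64; F_rep = 25·(-2,-4)/20² = (-0.1250,-0.2500)
F = F_att + ΣF_rep = (1.3750,0.7500)
Δp = p'−p = (0.1719,0.0938); α = Δx/Fx = (11/64) / (11/8) = 1/8
check: Δy/Fy = (3/32) / (3/4) = 1/8 ✓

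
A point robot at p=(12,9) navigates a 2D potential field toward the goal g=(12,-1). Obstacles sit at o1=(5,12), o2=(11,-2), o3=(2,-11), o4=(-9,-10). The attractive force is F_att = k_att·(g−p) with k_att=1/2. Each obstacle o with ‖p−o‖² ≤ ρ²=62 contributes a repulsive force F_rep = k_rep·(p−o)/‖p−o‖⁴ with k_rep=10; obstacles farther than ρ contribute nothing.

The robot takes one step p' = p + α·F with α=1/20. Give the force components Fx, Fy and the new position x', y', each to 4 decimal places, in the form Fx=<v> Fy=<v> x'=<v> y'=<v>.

F_att = 1/2·(g−p) = 1/2·(0,-10) = (0.0000,-5.0000)
o1: d²=58 ≤ ρ²=62; F_rep = 10·(7,-3)/58² = (0.0208,-0.0089)
o2: d²=122 > ρ²=62 → inactive
o3: d²=500 > ρ²=62 → inactive
o4: d²=802 > ρ²=62 → inactive
F = F_att + ΣF_rep = (0.0208,-5.0089)
p' = p + 1/20·F = (12.0010,8.7496)

Fx=0.0208 Fy=-5.0089 x'=12.0010 y'=8.7496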